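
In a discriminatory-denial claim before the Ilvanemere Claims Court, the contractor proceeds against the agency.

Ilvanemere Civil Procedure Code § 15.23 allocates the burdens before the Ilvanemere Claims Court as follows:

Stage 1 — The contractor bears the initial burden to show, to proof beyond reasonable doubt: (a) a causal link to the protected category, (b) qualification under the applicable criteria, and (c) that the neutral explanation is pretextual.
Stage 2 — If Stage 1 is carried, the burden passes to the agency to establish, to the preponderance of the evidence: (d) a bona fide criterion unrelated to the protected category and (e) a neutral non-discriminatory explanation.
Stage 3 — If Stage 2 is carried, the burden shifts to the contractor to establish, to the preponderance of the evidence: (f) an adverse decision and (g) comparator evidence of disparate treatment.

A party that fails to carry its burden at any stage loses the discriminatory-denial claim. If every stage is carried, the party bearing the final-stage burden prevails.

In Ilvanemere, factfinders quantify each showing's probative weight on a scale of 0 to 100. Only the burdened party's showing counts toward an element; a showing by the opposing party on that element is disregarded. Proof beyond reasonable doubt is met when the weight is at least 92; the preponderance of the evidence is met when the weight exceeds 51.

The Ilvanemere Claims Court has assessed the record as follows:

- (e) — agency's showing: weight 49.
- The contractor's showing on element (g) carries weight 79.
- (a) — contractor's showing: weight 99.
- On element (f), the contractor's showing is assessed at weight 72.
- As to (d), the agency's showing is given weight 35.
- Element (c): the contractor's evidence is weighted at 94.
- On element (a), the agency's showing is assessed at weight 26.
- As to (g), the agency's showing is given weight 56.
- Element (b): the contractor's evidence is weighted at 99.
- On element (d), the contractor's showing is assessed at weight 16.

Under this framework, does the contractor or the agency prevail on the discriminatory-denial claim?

contractor

Stage 1 — burden on contractor; standard: proof beyond reasonable doubt (weight is at least 92).
    (a): 99 (agency's 26 disregarded) ≥ 92 [met]
    (b): 99 ≥ 92 [met]
    (c): 94 ≥ 92 [met]
  Stage 1 carried; the burden shifts to the agency.
Stage 2 — burden on agency; standard: the preponderance of the evidence (weight exceeds 51).
    (d): 35 (contractor's 16 disregarded) ≤ 51 [not met]
    (e): 49 ≤ 51 [not met]
  Stage 2 not carried; the agency fails its burden.
The contractor prevails.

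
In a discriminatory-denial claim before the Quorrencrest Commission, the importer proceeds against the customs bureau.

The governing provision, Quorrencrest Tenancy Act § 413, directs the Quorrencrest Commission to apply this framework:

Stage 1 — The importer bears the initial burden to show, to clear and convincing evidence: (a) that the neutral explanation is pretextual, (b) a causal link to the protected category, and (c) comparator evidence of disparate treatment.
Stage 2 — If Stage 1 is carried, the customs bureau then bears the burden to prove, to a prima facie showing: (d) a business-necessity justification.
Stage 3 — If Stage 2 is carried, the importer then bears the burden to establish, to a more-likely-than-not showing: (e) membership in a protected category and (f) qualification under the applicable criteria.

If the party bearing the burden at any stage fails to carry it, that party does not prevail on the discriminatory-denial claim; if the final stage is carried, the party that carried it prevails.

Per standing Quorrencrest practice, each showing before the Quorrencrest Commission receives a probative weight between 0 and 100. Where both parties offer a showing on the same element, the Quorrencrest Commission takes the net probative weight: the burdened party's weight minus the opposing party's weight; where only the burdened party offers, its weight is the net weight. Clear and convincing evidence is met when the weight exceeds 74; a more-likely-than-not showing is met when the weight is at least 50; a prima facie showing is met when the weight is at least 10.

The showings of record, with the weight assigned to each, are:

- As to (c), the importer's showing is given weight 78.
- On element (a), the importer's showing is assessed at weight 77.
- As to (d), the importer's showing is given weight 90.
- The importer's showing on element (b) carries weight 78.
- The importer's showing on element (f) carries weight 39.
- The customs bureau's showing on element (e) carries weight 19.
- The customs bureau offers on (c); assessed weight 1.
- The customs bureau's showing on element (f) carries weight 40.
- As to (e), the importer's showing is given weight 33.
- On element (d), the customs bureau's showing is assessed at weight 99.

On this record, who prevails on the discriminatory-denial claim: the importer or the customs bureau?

importer

Stage 1 — burden on importer; standard: clear and convincing evidence (weight exceeds 74).
    (a): 77 > 74 [met]
    (b): 78 > 74 [met]
    (c): 78 − 1 = 77 > 74 [met]
  The importer carries Stage 1; the customs bureau now bears the burden.
Stage 2 — burden on customs bureau; standard: a prima facie showing (weight is at least 10).
    (d): 99 − 90 = 9 < 10 [not met]
  Not every element is met, so the customs bureau fails to carry Stage 2.
So the importer prevails.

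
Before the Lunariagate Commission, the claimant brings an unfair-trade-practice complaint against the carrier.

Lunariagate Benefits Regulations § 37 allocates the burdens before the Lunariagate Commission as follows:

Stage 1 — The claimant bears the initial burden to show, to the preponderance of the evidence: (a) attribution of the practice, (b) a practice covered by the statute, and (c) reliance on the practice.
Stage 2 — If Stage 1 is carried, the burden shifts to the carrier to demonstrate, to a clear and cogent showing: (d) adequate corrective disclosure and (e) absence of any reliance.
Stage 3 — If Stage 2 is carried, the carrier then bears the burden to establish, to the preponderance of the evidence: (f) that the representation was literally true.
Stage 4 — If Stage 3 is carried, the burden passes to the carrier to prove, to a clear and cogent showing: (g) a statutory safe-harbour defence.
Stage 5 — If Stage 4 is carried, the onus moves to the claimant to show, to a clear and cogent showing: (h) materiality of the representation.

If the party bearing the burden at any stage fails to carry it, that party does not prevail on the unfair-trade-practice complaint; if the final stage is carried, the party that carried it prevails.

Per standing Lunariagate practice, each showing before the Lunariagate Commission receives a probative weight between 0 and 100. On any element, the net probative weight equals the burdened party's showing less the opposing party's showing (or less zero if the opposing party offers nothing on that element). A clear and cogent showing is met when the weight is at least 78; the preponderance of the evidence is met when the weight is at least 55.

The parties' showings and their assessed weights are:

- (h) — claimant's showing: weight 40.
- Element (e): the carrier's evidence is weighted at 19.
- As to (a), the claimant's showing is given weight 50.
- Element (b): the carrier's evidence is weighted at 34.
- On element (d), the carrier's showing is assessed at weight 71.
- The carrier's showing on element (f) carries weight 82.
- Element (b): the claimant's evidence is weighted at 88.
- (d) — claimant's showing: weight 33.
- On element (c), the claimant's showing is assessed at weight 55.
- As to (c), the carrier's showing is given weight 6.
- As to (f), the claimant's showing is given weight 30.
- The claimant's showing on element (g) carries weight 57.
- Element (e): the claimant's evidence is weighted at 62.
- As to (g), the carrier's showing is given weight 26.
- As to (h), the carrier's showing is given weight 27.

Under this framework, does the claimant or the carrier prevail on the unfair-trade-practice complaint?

carrier

Stage 1 (claimant, the preponderance of the evidence, weight is at least 55): (a) 50 < 55 — fails; (b) net 88−34=54 < 55 — fails; (c) net 55−6=49 < 55 — fails.
  Stage 1 not carried; the claimant fails its burden.
So the carrier prevails.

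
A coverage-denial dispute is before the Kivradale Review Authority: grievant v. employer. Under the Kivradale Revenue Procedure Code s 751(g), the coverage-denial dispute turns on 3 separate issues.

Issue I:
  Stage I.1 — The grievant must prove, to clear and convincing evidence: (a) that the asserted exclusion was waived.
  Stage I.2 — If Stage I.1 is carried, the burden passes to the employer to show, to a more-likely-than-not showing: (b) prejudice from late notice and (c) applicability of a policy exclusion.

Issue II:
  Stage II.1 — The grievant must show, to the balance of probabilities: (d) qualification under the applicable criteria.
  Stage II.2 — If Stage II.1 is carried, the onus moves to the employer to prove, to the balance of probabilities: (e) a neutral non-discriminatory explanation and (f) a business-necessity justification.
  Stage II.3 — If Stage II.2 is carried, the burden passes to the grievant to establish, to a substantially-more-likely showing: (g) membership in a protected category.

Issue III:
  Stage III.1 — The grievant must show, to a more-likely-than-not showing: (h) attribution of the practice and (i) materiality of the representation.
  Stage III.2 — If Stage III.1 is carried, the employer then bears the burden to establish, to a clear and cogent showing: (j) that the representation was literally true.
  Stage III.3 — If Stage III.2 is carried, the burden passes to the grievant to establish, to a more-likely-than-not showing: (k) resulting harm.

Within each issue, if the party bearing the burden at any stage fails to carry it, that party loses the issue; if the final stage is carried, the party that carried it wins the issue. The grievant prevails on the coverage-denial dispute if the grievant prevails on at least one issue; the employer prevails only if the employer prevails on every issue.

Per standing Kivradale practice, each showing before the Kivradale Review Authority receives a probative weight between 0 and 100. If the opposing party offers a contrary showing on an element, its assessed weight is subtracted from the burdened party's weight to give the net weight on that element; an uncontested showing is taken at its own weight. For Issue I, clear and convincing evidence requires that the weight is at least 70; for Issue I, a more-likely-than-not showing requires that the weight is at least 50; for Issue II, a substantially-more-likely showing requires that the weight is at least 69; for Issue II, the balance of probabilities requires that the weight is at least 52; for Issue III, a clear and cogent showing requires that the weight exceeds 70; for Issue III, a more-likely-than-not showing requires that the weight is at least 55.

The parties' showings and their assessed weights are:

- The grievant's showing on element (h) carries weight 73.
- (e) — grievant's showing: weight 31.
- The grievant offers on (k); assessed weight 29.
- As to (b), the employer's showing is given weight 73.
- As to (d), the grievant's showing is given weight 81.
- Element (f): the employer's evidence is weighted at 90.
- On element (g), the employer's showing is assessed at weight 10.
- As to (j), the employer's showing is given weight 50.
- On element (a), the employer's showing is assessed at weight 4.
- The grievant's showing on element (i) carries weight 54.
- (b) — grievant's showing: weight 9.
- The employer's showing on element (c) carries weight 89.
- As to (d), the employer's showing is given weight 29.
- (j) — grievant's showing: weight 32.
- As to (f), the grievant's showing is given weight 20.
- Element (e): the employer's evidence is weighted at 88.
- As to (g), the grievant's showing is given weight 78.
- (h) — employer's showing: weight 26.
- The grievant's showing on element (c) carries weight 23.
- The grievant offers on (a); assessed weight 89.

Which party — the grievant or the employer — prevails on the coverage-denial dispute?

— Issue I —
Stage I.1 (grievant, clear and convincing evidence, weight is at least 70): (a) net 89−4=85 ≥ 70 — meets.
  Stage I.1 is satisfied; the onus moves to the employer.
Stage I.2 (employer, a more-likely-than-not showing, weight is at least 50): (b) net 73−9=64 ≥ 50 — meets; (c) net 89−23=66 ≥ 50 — meets.
  All elements met at the final stage.
Every stage carried; the employer prevails on this issue.
— Issue II —
At Stage II.1 the grievant must meet the balance of probabilities (weight is at least 52): on (d) the weight is 81 less the opposing 29 gives net 52, ≥ 52, so (d) meets the standard.
  All elements met. The burden passes to the employer.
At Stage II.2 the employer must meet the balance of probabilities (weight is at least 52): on (e) the weight is 88 less the opposing 31 gives net 57, ≥ 52, so (e) meets the standard; on (f) the weight is 90 less the opposing 20 gives net 70, which does reach 52, so (f) meets the standard.
  All elements met. The burden passes to the grievant.
At Stage II.3 the grievant must meet a substantially-more-likely showing (weight is at least 69): on (g) the weight is 78 less the opposing 10 gives net 68, which does not reach 69, so (g) does not meet the standard.
  Stage II.3 not carried; the grievant fails its burden.
The employer prevails on this issue.
— Issue III —
Stage III.1 (grievant, a more-likely-than-not showing, weight is at least 55): (h) net 73−26=47 < 55 — fails; (i) 54 < 55 — fails.
  Stage III.1 not carried; the grievant fails its burden.
The employer prevails on this issue.
Per-issue: Issue I → employer; Issue II → employer; Issue III → employer. The grievant must prevail on at least one issue; overall, the employer prevails.

employer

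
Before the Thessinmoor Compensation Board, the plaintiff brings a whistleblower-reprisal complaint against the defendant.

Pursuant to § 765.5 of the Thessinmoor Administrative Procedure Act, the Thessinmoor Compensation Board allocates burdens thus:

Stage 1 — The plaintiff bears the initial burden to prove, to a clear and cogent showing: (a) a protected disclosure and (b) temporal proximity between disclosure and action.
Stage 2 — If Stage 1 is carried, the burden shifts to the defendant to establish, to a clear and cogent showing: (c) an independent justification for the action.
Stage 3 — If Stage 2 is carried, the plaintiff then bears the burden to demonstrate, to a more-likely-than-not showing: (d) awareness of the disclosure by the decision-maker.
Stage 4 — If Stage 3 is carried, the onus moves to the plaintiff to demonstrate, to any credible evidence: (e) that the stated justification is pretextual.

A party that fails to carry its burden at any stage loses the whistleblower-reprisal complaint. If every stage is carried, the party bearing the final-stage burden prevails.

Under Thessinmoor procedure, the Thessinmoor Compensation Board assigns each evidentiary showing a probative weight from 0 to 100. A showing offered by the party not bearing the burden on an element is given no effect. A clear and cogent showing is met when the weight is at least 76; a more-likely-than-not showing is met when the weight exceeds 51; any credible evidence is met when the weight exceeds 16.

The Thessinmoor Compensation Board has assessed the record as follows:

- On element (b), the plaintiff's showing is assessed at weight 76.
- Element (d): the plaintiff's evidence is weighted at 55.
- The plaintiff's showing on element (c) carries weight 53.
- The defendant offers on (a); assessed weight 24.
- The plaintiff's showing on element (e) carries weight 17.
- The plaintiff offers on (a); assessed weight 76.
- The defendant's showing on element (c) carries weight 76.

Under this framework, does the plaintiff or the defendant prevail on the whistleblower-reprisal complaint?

At Stage 1 the plaintiff must meet a clear and cogent showing (weight is at least 76): on (a) the weight is 76 (the defendant's 24 is given no effect), which does reach 76, so (a) meets the standard; on (b) the weight is 76, which does reach 76, so (b) meets the standard.
  Stage 1 carried; the burden shifts to the defendant.
At Stage 2 the defendant must meet a clear and cogent showing (weight is at least 76): on (c) the weight is 76 (the plaintiff's 53 is given no effect), which does reach 76, so (c) meets the standard.
  Stage 2 is satisfied; the onus moves to the plaintiff.
At Stage 3 the plaintiff must meet a more-likely-than-not showing (weight exceeds 51): on (d) the weight is 55, > 51, so (d) meets the standard.
  Stage 3 carried; the burden remains with the plaintiff.
At Stage 4 the plaintiff must meet any credible evidence (weight exceeds 16): on (e) the weight is 17, > 16, so (e) meets the standard.
  The plaintiff carries the last stage.
With every stage satisfied, the plaintiff prevails.

plaintiff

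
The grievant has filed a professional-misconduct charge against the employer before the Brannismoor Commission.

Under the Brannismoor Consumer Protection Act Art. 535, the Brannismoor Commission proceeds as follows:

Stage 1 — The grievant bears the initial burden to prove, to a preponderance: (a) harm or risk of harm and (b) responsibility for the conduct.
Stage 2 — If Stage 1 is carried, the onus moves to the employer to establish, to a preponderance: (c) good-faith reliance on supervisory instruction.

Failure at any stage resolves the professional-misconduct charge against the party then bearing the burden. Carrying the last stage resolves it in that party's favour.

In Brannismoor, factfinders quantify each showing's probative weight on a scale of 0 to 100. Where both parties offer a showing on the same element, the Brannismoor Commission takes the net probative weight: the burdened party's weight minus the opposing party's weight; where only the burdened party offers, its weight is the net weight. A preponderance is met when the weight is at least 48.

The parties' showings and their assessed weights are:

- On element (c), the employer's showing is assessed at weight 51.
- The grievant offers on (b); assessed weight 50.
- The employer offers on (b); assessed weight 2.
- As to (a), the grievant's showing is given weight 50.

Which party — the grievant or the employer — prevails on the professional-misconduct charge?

Stage 1 — burden on grievant; standard: a preponderance (weight is at least 48).
    (a): 50 ≥ 48 [met]
    (b): 50 − 2 = 48 ≥ 48 [met]
  Stage 1 is satisfied; the onus moves to the employer.
Stage 2 — burden on employer; standard: a preponderance (weight is at least 48).
    (c): 51 ≥ 48 [met]
  Stage 2 carried; the final stage is satisfied.
With every stage satisfied, the employer prevails.

employer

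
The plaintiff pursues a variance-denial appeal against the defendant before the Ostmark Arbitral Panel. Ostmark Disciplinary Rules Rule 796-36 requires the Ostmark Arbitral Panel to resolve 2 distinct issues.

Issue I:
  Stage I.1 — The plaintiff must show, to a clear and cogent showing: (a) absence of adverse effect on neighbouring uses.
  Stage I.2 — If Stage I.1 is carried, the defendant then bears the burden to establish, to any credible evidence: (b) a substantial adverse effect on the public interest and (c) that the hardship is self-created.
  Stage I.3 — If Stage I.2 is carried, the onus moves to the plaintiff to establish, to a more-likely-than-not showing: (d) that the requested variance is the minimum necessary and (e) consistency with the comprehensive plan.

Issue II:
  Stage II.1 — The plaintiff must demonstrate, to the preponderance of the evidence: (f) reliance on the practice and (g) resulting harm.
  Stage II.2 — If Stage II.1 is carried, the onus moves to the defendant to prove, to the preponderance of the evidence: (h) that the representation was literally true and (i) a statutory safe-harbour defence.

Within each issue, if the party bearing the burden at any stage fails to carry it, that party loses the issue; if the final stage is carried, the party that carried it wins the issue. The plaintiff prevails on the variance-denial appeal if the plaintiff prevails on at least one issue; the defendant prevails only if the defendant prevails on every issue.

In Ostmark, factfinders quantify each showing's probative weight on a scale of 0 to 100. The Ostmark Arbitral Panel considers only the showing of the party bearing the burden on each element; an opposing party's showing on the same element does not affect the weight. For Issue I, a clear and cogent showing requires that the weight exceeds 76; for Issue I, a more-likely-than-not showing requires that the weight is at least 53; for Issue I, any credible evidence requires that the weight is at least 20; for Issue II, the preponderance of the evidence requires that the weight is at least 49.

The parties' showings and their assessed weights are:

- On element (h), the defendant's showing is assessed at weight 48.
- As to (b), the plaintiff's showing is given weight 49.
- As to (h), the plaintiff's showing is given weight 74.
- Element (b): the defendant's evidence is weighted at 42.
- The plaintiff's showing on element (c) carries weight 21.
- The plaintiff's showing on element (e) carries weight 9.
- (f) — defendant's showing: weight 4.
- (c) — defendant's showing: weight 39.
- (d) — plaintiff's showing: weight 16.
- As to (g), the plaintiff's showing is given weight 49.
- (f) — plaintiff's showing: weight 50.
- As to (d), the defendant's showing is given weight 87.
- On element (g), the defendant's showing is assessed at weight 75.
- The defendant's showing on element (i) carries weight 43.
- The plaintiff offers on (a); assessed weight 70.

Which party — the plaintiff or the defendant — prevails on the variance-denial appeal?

plaintiff

— Issue I —
Stage I.1 (plaintiff, a clear and cogent showing, weight exceeds 76): (a) 70 ≤ 76 — fails.
  The plaintiff does not carry Stage I.1.
The defendant prevails on this issue.
— Issue II —
At Stage II.1 the plaintiff must meet the preponderance of the evidence (weight is at least 49): on (f) the weight is 50 (the defendant's 4 is given no effect), which does reach 49, so (f) meets the standard; on (g) the weight is 49 (the defendant's 75 is given no effect), which does reach 49, so (g) meets the standard.
  Stage II.1 carried; the burden shifts to the defendant.
At Stage II.2 the defendant must meet the preponderance of the evidence (weight is at least 49): on (h) the weight is 48 (the plaintiff's 74 is given no effect), < 49, so (h) does not meet the standard; on (i) the weight is 43, which does not reach 49, so (i) does not meet the standard.
  The defendant does not carry Stage II.2.
So the plaintiff prevails on this issue.
Per-issue: Issue I → defendant; Issue II → plaintiff. The plaintiff must prevail on at least one issue; overall, the plaintiff prevails.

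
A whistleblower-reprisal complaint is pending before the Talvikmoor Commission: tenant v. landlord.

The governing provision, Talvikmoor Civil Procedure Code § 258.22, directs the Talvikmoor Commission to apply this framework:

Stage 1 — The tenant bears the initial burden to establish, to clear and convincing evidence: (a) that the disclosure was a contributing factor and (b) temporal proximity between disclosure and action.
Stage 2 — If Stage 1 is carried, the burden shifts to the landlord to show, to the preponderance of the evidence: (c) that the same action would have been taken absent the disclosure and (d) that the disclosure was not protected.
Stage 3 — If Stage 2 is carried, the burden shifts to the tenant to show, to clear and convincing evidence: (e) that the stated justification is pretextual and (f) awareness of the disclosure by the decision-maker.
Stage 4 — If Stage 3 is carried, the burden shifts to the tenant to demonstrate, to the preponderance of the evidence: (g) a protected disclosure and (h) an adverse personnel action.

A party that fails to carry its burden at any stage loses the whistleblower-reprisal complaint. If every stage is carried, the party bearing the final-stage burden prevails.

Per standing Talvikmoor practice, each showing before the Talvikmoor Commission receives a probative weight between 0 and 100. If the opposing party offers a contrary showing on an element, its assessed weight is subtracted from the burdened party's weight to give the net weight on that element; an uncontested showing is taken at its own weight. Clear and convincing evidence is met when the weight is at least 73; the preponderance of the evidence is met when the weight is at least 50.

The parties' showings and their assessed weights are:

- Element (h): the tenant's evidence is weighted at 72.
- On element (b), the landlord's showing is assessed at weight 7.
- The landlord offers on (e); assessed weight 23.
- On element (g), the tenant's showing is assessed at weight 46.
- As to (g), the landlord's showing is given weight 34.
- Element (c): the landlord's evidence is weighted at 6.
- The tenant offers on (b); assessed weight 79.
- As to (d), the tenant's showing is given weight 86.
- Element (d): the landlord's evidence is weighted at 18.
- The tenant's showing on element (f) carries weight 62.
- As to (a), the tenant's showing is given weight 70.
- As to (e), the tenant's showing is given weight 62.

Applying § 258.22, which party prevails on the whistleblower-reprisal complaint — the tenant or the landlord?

landlord

Stage 1 (tenant, clear and convincing evidence, weight is at least 73): (a) 70 < 73 — fails; (b) net 79−7=72 < 73 — fails.
  Stage 1 not carried; the tenant fails its burden.
The analysis ends at Stage 1; the landlord prevails.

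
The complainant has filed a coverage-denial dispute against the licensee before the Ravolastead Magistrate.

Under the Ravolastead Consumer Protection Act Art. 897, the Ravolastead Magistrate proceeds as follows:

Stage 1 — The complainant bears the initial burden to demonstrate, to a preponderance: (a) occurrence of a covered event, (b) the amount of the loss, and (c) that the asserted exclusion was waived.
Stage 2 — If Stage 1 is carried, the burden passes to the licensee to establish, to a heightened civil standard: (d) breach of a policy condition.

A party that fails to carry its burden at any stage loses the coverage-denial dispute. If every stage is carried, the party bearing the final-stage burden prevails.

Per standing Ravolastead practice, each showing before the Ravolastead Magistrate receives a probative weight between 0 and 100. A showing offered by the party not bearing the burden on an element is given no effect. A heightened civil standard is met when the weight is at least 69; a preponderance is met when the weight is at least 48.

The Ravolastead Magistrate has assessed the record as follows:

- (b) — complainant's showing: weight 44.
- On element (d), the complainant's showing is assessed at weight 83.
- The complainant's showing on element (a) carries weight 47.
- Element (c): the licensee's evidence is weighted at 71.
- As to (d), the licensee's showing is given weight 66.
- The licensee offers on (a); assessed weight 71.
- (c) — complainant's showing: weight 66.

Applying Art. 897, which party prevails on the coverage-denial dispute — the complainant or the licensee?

licensee

Stage 1 — burden on complainant; standard: a preponderance (weight is at least 48).
    (a): 47 (licensee's 71 disregarded) < 48 [not met]
    (b): 44 < 48 [not met]
    (c): 66 (licensee's 71 disregarded) ≥ 48 [met]
  The complainant does not carry Stage 1.
The licensee prevails.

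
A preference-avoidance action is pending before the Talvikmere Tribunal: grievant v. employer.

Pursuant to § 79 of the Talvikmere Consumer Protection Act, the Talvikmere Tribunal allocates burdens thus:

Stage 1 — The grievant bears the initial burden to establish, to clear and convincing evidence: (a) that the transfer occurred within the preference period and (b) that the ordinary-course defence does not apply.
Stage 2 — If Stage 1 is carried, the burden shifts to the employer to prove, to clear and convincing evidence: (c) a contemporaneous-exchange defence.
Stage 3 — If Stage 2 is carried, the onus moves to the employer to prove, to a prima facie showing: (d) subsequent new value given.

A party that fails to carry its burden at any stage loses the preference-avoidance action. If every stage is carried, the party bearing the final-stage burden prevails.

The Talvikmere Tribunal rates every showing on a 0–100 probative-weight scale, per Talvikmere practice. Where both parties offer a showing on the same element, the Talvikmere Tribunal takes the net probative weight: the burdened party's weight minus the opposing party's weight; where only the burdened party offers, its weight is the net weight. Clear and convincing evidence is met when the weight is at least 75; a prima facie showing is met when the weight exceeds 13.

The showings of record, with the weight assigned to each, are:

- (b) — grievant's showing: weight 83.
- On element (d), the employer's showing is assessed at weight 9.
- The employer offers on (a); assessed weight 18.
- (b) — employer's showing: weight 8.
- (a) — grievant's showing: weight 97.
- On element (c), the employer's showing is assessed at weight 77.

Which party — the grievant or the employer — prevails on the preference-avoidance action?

At Stage 1 the grievant must meet clear and convincing evidence (weight is at least 75): on (a) the weight is 97 less the opposing 18 gives net 79, ≥ 75, so (a) meets the standard; on (b) the weight is 83 less the opposing 8 gives net 75, which does reach 75, so (b) meets the standard.
  The grievant carries Stage 1; the employer now bears the burden.
At Stage 2 the employer must meet clear and convincing evidence (weight is at least 75): on (c) the weight is 77, which does reach 75, so (c) meets the standard.
  Stage 2 is satisfied; the employer continues to bear the burden.
At Stage 3 the employer must meet a prima facie showing (weight exceeds 13): on (d) the weight is 9, ≤ 13, so (d) does not meet the standard.
  Stage 3 not carried; the employer fails its burden.
The analysis ends at Stage 3; the grievant prevails.

grievant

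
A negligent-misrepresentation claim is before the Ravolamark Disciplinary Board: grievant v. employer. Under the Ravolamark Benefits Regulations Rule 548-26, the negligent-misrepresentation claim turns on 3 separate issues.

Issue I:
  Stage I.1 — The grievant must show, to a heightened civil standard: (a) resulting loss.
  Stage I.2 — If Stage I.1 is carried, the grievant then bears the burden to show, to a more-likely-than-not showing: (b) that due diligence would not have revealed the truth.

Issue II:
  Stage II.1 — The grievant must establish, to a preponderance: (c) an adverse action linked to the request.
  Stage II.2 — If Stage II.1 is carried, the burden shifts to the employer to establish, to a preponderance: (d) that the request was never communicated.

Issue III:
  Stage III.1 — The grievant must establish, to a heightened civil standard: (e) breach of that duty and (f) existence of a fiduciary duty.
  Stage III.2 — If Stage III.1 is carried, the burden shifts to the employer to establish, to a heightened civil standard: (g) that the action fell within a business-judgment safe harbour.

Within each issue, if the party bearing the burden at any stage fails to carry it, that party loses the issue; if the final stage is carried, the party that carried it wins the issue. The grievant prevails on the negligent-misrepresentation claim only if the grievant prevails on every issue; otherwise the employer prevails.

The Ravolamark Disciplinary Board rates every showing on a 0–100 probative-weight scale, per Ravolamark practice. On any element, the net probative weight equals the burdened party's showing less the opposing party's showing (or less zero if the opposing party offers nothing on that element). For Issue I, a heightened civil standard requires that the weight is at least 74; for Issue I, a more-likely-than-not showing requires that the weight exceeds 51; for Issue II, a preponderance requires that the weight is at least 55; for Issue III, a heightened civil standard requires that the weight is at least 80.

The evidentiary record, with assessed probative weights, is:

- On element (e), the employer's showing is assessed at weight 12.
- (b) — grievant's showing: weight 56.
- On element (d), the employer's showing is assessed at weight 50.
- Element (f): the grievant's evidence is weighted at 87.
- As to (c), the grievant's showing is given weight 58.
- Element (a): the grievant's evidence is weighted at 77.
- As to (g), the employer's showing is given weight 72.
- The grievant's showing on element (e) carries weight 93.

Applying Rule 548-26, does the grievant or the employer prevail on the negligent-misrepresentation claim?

grievant

— Issue I —
Stage I.1 — burden on grievant; standard: a heightened civil standard (weight is at least 74).
    (a): 77 ≥ 74 [met]
  Stage I.1 is satisfied; the grievant continues to bear the burden.
Stage I.2 — burden on grievant; standard: a more-likely-than-not showing (weight exceeds 51).
    (b): 56 > 51 [met]
  All elements met at the final stage.
All stages carried — the grievant prevails on this issue.
— Issue II —
Stage II.1 (grievant, a preponderance, weight is at least 55): (c) 58 ≥ 55 — meets.
  All elements met. The burden passes to the employer.
Stage II.2 (employer, a preponderance, weight is at least 55): (d) 50 < 55 — fails.
  The employer does not carry Stage II.2.
The grievant prevails on this issue.
— Issue III —
Stage III.1 (grievant, a heightened civil standard, weight is at least 80): (e) net 93−12=81 ≥ 80 — meets; (f) 87 ≥ 80 — meets.
  Stage III.1 is satisfied; the onus moves to the employer.
Stage III.2 (employer, a heightened civil standard, weight is at least 80): (g) 72 < 80 — fails.
  Not every element is met, so the employer fails to carry Stage III.2.
The grievant prevails on this issue.
Per-issue: Issue I → grievant; Issue II → grievant; Issue III → grievant. The grievant must prevail on every issue; overall, the grievant prevails.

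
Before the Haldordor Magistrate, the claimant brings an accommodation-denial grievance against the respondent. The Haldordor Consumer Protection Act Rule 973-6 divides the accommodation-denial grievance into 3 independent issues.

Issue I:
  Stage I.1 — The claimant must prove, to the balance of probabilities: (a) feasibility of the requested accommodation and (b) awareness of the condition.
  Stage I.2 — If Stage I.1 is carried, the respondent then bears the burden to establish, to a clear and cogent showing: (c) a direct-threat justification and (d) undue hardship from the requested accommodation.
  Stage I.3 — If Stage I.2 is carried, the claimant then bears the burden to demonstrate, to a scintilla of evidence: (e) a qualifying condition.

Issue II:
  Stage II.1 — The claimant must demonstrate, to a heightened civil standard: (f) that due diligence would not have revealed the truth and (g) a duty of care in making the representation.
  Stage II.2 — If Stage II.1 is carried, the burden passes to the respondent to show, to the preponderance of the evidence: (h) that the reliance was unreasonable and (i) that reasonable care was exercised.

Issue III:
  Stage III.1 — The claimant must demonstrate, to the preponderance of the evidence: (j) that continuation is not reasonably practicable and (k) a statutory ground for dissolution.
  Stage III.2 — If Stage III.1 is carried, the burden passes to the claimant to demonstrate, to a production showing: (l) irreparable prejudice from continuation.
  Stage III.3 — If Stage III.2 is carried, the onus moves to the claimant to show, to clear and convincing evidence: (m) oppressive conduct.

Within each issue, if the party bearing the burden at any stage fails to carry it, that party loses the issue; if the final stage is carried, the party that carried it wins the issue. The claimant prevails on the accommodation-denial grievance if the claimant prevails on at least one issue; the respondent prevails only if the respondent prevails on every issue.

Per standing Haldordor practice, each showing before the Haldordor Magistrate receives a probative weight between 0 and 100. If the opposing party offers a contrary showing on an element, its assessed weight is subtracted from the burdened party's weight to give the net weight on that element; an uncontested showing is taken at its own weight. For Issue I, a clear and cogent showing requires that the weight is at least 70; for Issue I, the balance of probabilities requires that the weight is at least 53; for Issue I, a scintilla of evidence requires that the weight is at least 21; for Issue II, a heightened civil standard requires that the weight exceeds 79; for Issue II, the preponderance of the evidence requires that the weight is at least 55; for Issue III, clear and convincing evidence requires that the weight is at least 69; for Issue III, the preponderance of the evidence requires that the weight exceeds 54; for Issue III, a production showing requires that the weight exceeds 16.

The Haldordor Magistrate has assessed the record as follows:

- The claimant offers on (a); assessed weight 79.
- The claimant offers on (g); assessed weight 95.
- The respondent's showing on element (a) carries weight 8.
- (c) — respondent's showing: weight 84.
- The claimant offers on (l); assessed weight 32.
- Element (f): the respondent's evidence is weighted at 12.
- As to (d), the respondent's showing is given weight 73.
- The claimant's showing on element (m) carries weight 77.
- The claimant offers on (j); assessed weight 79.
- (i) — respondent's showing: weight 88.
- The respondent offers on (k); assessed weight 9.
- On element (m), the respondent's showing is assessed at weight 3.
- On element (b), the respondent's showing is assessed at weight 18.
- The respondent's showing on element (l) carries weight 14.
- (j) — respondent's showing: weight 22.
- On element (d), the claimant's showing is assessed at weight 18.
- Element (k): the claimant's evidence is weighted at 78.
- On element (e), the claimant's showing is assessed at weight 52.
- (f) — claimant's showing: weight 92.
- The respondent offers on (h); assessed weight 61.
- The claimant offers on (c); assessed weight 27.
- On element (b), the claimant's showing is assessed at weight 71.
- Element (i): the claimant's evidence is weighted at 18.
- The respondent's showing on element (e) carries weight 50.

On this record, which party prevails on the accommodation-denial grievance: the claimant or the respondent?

— Issue I —
At Stage I.1 the claimant must meet the balance of probabilities (weight is at least 53): on (a) the weight is 79 less the opposing 8 gives net 71, which does reach 53, so (a) meets the standard; on (b) the weight is 71 less the opposing 18 gives net 53, ≥ 53, so (b) meets the standard.
  Stage I.1 is satisfied; the onus moves to the respondent.
At Stage I.2 the respondent must meet a clear and cogent showing (weight is at least 70): on (c) the weight is 84 less the opposing 27 gives net 57, which does not reach 70, so (c) does not meet the standard; on (d) the weight is 73 less the opposing 18 gives net 55, which does not reach 70, so (d) does not meet the standard.
  The respondent does not carry Stage I.2.
The analysis ends at Stage I.2; the claimant prevails on this issue.
— Issue II —
Stage II.1 — burden on claimant; standard: a heightened civil standard (weight exceeds 79).
    (f): 92 − 12 = 80 > 79 [met]
    (g): 95 > 79 [met]
  The claimant carries Stage II.1; the respondent now bears the burden.
Stage II.2 — burden on respondent; standard: the preponderance of the evidence (weight is at least 55).
    (h): 61 ≥ 55 [met]
    (i): 88 − 18 = 70 ≥ 55 [met]
  All elements met at the final stage.
Every stage carried; the respondent prevails on this issue.
— Issue III —
Stage III.1 — burden on claimant; standard: the preponderance of the evidence (weight exceeds 54).
    (j): 79 − 22 = 57 > 54 [met]
    (k): 78 − 9 = 69 > 54 [met]
  Stage III.1 is satisfied; the claimant continues to bear the burden.
Stage III.2 — burden on claimant; standard: a production showing (weight exceeds 16).
    (l): 32 − 14 = 18 > 16 [met]
  Stage III.2 is satisfied; the claimant continues to bear the burden.
Stage III.3 — burden on claimant; standard: clear and convincing evidence (weight is at least 69).
    (m): 77 − 3 = 74 ≥ 69 [met]
  All elements met at the final stage.
Every stage carried; the claimant prevails on this issue.
Per-issue: Issue I → claimant; Issue II → respondent; Issue III → claimant. The claimant must prevail on at least one issue; overall, the claimant prevails.

claimant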